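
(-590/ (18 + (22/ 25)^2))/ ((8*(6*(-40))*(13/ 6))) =36875/ 4881344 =0.01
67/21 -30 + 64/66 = -5969/231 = -25.84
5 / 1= 5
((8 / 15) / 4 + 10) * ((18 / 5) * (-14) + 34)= -12464 / 75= -166.19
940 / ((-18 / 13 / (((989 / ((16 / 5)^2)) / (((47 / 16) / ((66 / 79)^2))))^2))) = -5235994808240625 / 14645230456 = -357522.19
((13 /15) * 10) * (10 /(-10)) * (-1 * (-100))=-2600 /3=-866.67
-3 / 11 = -0.27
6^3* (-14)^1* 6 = -18144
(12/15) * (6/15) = 8/25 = 0.32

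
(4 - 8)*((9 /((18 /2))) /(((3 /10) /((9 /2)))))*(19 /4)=-285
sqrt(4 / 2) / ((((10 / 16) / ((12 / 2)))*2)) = 24*sqrt(2) / 5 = 6.79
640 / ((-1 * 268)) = -160 / 67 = -2.39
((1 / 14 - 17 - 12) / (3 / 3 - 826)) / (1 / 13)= 351 / 770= 0.46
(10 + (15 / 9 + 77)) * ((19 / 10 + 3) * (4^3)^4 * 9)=328011350016 / 5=65602270003.20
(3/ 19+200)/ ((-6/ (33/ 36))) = -41833/ 1368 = -30.58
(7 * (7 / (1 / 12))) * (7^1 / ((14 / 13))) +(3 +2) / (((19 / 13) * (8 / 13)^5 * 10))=4763920057 / 1245184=3825.88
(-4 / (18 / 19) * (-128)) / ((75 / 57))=92416 / 225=410.74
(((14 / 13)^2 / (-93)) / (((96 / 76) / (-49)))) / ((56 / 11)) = 71687 / 754416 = 0.10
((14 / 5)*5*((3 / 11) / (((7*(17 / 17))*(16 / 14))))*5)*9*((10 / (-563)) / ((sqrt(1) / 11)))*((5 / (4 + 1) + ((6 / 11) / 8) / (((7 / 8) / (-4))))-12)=587925 / 12386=47.47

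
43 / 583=0.07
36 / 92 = 9 / 23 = 0.39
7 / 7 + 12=13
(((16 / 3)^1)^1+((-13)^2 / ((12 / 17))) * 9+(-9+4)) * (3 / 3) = 25861 / 12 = 2155.08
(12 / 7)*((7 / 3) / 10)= 2 / 5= 0.40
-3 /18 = -1 /6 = -0.17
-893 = -893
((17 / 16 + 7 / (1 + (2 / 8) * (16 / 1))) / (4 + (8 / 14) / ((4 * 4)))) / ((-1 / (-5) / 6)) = 4137 / 226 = 18.31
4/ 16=1/ 4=0.25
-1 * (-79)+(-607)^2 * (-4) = -1473717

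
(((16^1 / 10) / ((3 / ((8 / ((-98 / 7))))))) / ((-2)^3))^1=4 / 105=0.04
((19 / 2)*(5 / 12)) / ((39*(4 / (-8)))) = -95 / 468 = -0.20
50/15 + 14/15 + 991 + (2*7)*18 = 18709/15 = 1247.27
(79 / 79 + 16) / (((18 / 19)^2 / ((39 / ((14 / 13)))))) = 1037153 / 1512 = 685.95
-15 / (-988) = 15 / 988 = 0.02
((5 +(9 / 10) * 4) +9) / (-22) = -4 / 5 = -0.80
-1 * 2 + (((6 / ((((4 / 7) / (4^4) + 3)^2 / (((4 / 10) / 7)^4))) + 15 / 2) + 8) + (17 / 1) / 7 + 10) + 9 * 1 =3870183645807 / 110802781250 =34.93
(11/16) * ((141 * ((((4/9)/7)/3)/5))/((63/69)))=11891/26460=0.45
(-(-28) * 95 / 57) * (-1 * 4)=-560 / 3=-186.67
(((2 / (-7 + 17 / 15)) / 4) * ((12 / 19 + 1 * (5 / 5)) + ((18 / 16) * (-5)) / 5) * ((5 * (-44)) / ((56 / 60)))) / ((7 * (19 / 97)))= 1200375 / 161728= 7.42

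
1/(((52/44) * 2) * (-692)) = -11/17992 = -0.00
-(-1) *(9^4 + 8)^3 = 283463918009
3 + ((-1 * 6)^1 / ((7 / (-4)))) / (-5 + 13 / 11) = 103 / 49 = 2.10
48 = 48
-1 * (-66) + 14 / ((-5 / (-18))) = 582 / 5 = 116.40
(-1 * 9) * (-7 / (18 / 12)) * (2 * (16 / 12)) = 112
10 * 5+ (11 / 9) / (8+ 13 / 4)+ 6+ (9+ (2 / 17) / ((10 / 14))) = 449407 / 6885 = 65.27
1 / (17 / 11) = 11 / 17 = 0.65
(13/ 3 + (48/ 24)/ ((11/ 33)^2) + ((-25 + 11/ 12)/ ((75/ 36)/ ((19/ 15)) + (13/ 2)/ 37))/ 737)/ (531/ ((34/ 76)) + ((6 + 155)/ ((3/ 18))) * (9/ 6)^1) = 4293654878/ 507175782399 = 0.01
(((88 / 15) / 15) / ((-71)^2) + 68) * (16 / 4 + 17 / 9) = 4087751564 / 10208025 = 400.44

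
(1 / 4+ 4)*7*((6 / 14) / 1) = 51 / 4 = 12.75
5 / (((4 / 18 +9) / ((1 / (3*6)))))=5 / 166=0.03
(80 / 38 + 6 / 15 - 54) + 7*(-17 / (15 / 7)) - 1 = -30788 / 285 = -108.03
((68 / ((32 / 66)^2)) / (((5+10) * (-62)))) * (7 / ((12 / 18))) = -129591 / 39680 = -3.27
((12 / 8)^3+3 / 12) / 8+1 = 93 / 64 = 1.45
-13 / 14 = -0.93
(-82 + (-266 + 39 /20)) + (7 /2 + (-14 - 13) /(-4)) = -1679 /5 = -335.80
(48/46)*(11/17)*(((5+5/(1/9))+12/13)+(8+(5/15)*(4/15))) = 3037936/76245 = 39.84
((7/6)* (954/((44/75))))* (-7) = -584325/44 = -13280.11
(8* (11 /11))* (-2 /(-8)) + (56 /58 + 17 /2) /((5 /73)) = 40657 /290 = 140.20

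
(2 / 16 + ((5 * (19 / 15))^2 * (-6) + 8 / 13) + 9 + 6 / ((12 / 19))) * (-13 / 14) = 69085 / 336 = 205.61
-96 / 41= -2.34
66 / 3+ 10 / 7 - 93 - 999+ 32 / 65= -485976 / 455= -1068.08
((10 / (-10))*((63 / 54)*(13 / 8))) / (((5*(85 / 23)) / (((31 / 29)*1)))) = -64883 / 591600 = -0.11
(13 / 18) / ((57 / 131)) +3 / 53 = 1.72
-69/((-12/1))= 23/4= 5.75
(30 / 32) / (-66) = -5 / 352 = -0.01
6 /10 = 3 /5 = 0.60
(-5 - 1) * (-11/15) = 4.40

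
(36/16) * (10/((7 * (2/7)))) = 45/4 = 11.25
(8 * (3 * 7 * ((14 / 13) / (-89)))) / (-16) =147 / 1157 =0.13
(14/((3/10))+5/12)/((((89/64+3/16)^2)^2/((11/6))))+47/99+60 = 766381417267/10301979699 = 74.39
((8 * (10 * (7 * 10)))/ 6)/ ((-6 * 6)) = -700/ 27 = -25.93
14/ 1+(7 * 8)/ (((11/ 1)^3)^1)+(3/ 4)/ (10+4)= 1050633/ 74536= 14.10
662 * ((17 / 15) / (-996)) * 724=-2036974 / 3735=-545.37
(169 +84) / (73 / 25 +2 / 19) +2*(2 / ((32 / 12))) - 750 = -1910839 / 2874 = -664.87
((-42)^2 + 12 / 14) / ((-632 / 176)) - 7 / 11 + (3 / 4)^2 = -47841877 / 97328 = -491.55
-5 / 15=-1 / 3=-0.33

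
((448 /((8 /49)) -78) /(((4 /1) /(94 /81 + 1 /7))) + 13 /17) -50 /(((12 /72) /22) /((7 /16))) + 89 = -18594131 /9639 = -1929.05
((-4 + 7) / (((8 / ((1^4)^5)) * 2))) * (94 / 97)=141 / 776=0.18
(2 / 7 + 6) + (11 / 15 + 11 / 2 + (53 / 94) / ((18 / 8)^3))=30144529 / 2398410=12.57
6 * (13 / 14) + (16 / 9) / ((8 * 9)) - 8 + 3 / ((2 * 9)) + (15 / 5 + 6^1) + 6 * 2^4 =116533 / 1134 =102.76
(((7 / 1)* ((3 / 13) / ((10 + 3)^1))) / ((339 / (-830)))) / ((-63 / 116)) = 96280 / 171873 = 0.56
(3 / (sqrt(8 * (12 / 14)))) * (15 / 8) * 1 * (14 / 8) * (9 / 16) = 945 * sqrt(21) / 2048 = 2.11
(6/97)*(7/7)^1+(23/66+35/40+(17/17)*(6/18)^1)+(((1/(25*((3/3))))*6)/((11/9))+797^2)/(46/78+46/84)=24670834438703/44173800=558494.73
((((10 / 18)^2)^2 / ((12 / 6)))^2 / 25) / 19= 15625 / 3271550796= 0.00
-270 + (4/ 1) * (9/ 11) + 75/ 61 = -178149/ 671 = -265.50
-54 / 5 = -10.80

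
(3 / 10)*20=6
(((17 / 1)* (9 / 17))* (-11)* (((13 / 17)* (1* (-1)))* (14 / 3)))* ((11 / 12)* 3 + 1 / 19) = 990.15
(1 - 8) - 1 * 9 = -16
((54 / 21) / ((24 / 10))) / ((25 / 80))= 24 / 7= 3.43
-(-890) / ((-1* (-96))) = 445 / 48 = 9.27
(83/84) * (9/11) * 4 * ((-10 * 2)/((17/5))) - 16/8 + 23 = 2589/1309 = 1.98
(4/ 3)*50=200/ 3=66.67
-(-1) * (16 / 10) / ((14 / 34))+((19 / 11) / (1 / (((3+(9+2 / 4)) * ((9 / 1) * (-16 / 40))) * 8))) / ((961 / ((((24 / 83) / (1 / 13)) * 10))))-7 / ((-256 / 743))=-950018557 / 7861441280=-0.12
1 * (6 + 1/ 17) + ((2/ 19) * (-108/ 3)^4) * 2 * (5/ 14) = 285548419/ 2261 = 126292.98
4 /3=1.33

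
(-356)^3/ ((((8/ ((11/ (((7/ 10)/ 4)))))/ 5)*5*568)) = -310186360/ 497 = -624117.42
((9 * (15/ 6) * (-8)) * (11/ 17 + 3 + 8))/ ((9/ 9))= -35640/ 17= -2096.47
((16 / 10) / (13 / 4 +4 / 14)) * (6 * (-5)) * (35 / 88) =-1960 / 363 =-5.40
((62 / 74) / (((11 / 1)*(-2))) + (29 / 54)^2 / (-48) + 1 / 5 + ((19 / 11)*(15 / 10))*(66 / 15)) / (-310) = -3291525653 / 88298812800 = -0.04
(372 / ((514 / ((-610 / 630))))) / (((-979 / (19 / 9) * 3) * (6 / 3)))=35929 / 142658901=0.00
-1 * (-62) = 62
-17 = -17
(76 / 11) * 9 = 62.18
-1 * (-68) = 68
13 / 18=0.72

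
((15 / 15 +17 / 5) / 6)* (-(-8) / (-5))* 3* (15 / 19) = -264 / 95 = -2.78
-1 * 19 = -19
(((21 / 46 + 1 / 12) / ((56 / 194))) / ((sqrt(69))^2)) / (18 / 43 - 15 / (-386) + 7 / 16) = 119945447 / 3960480699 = 0.03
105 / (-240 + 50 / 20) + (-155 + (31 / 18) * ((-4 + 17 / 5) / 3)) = -53279 / 342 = -155.79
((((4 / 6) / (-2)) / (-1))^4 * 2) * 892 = 1784 / 81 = 22.02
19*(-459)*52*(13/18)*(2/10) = -327522/5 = -65504.40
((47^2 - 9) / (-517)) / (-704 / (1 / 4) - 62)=100 / 67633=0.00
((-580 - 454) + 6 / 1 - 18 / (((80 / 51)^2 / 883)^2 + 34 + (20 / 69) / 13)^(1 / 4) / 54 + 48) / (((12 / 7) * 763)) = -245 / 327 - 17 * 299^(1 / 4) * 53658314255826434^(3 / 4) * sqrt(883) / 70185075046620975672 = -0.75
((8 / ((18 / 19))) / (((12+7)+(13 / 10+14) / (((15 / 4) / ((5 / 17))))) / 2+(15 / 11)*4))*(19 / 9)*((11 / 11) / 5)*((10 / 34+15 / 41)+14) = 108201808 / 32199309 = 3.36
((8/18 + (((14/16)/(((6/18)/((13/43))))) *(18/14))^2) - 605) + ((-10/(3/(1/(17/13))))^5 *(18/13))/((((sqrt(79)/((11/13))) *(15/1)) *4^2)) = -642757367/1065024 - 60417500 *sqrt(79)/9085664943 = -603.57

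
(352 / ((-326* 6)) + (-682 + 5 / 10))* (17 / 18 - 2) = 12666977 / 17604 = 719.55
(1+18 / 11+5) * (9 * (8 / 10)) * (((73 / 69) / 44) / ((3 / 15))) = 18396 / 2783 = 6.61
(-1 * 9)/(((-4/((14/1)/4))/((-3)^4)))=5103/8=637.88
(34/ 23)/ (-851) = -34/ 19573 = -0.00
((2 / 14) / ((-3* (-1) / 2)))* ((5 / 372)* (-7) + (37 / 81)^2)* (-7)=-93211 / 1220346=-0.08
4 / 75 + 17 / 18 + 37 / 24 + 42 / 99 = 58681 / 19800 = 2.96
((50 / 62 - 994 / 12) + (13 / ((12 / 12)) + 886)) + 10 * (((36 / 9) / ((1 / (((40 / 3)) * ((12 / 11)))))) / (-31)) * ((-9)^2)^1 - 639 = -2746267 / 2046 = -1342.26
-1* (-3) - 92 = -89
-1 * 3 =-3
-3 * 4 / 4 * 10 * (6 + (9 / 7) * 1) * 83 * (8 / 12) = -84660 / 7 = -12094.29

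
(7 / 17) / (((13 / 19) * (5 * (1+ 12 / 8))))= 266 / 5525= 0.05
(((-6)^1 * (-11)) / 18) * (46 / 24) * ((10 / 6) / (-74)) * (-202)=127765 / 3996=31.97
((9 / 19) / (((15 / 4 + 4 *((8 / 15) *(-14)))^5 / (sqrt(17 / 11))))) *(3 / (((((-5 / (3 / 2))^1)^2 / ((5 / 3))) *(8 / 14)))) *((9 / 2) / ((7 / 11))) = -3542940000 *sqrt(187) / 179514107119619533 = -0.00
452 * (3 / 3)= 452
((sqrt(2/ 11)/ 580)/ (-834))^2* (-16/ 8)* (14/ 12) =-7/ 3860753133600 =-0.00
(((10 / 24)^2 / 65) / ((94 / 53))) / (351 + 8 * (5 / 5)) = 265 / 63172512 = 0.00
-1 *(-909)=909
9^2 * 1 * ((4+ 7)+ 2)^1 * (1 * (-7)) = -7371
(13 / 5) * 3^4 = 1053 / 5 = 210.60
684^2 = 467856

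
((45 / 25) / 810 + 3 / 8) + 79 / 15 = 10159 / 1800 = 5.64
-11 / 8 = -1.38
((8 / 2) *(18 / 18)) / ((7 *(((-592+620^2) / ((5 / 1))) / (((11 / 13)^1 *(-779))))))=-42845 / 8731632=-0.00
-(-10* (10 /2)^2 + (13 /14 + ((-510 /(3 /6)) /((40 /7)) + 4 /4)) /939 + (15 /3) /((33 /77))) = 1567801 /6573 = 238.52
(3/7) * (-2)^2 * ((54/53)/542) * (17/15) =1836/502705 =0.00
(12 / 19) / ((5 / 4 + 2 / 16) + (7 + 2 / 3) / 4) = 288 / 1501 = 0.19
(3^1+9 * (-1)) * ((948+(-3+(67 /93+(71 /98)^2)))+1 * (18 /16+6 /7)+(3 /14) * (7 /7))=-1694243219 /297724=-5690.65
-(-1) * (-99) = -99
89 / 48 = 1.85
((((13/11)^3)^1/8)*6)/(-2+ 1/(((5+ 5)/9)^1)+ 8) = 10985/61226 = 0.18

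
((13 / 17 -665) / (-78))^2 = 3541924 / 48841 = 72.52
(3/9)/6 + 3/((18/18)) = 55/18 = 3.06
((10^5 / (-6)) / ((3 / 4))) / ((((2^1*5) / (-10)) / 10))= 2000000 / 9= 222222.22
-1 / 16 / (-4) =1 / 64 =0.02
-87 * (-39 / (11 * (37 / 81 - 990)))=-274833 / 881683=-0.31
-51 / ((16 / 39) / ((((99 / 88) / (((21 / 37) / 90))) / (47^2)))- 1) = -9935055 / 794827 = -12.50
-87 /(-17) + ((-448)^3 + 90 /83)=-126870609361 /1411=-89915385.80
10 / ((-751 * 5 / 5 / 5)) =-0.07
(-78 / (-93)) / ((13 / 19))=38 / 31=1.23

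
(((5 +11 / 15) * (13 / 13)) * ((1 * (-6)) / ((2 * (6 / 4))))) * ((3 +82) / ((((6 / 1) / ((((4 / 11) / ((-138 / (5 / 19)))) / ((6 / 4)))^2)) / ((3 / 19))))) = -0.00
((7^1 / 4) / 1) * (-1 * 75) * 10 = -2625 / 2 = -1312.50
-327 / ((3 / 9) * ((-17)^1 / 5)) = 4905 / 17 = 288.53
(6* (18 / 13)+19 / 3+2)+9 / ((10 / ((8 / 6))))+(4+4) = 25.84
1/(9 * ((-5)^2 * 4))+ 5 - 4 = 901/900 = 1.00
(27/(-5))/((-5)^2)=-27/125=-0.22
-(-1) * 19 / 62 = 19 / 62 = 0.31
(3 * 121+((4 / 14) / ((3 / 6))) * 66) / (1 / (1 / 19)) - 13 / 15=40346 / 1995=20.22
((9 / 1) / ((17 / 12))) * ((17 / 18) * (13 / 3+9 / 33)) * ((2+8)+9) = 5776 / 11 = 525.09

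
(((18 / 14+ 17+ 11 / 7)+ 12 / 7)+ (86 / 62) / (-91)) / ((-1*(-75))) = 4054 / 14105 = 0.29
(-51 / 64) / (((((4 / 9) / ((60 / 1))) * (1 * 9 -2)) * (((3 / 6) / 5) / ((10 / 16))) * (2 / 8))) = -172125 / 448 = -384.21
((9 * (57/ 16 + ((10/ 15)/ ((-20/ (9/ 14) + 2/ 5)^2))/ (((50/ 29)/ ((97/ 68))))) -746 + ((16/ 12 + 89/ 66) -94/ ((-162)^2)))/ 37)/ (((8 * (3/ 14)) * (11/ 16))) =-11666766137467420/ 715292057927007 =-16.31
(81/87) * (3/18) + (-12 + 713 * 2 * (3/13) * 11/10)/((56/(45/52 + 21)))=750954537/5489120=136.81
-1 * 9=-9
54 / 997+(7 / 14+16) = 33009 / 1994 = 16.55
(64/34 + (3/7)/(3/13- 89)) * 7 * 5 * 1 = 65.71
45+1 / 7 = 316 / 7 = 45.14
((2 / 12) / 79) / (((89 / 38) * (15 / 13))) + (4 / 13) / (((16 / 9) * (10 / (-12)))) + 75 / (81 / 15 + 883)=-1118981453 / 9135272835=-0.12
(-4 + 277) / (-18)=-91 / 6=-15.17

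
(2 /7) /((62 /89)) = 89 /217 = 0.41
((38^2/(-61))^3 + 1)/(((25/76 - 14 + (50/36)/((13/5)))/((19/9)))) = 56517036913116/26514331553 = 2131.57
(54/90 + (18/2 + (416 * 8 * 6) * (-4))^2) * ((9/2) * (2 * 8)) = 2296115557056/5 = 459223111411.20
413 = 413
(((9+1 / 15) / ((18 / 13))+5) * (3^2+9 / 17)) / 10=4677 / 425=11.00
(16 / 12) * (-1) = -4 / 3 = -1.33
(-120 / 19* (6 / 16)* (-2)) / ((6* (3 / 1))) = 5 / 19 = 0.26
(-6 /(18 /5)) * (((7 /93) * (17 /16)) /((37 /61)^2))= -2213995 /6111216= -0.36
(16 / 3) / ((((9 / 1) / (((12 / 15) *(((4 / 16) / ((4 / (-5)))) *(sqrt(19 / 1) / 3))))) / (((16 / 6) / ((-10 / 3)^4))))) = -2 *sqrt(19) / 1875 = -0.00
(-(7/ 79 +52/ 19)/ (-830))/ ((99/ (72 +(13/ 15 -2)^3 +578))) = 9282857717/ 416262948750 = 0.02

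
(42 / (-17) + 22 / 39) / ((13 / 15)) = -2.20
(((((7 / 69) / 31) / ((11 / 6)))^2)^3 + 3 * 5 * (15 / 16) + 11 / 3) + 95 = 1259420690861374732756892267 / 11172092618988354676581552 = 112.73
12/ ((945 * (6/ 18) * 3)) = 4/ 315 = 0.01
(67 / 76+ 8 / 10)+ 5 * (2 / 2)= 2539 / 380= 6.68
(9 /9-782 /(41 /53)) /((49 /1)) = -845 /41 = -20.61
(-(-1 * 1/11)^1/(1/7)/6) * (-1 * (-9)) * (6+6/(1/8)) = 567/11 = 51.55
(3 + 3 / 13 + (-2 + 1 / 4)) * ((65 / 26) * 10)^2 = 48125 / 52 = 925.48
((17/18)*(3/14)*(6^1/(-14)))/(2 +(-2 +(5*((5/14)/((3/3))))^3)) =-238/15625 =-0.02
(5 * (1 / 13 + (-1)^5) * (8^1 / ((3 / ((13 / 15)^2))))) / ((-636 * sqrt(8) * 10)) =13 * sqrt(2) / 35775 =0.00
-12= -12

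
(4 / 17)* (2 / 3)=8 / 51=0.16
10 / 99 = 0.10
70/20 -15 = -23/2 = -11.50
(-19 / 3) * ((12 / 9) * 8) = -608 / 9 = -67.56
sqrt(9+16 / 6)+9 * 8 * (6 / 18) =sqrt(105) / 3+24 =27.42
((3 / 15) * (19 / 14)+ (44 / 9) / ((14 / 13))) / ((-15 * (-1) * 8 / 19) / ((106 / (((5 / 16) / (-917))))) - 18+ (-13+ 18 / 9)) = -799680854 / 4820250555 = -0.17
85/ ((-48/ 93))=-2635/ 16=-164.69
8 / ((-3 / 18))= -48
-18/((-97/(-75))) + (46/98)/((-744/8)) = -6154181/442029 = -13.92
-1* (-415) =415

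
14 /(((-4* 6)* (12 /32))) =-14 /9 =-1.56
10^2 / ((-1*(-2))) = 50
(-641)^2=410881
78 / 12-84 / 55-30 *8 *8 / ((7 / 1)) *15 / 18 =-172171 / 770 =-223.60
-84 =-84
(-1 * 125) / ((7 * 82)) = -125 / 574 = -0.22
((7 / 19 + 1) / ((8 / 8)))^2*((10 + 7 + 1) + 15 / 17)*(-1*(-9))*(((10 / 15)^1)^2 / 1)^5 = 74067968 / 13421619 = 5.52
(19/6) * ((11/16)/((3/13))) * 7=19019/288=66.04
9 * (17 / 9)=17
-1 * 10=-10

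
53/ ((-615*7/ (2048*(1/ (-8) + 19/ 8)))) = -81408/ 1435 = -56.73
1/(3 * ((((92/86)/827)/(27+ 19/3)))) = 1778050/207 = 8589.61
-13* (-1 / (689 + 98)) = 13 / 787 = 0.02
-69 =-69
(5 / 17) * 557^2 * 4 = 6204980 / 17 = 364998.82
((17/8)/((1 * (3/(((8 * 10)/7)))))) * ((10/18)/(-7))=-850/1323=-0.64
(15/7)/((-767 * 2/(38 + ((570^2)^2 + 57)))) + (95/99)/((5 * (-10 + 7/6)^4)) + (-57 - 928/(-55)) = -147457681.35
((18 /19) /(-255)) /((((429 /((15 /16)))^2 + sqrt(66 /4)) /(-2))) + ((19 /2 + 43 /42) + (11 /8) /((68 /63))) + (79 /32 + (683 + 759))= 393744083521277825951 /270379147807653528-1500 * sqrt(66) /17703396582643981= 1456.27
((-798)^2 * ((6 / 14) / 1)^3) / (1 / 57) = 20000844 / 7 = 2857263.43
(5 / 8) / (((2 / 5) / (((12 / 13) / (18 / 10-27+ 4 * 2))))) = -375 / 4472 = -0.08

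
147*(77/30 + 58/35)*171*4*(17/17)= 2123478/5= 424695.60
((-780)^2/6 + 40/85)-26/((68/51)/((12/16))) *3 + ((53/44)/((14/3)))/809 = 214669418581/2117962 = 101356.60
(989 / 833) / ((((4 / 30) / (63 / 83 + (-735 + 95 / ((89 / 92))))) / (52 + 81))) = -662159794785 / 879053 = -753264.93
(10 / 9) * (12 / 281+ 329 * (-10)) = -9244780 / 2529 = -3655.51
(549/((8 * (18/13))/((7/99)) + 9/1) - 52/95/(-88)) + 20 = 16327673/700150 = 23.32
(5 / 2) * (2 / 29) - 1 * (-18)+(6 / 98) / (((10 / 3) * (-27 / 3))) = 258201 / 14210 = 18.17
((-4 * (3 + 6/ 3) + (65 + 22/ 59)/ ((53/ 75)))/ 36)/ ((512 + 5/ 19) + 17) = 4307965/ 1132024032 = 0.00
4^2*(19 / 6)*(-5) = -760 / 3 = -253.33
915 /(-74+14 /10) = -1525 /121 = -12.60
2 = 2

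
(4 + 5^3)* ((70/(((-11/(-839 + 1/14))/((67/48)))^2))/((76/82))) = 1819519479946125/16479232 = 110412880.89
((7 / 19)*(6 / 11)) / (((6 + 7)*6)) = 7 / 2717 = 0.00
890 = 890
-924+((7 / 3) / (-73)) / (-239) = -48363077 / 52341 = -924.00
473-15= 458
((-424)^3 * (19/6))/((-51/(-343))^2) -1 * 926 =-85194086787050/7803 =-10918119542.11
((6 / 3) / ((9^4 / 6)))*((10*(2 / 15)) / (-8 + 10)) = 8 / 6561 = 0.00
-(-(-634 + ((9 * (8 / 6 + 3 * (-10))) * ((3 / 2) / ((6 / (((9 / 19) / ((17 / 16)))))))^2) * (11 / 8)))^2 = -4436138373252964 / 10884540241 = -407563.23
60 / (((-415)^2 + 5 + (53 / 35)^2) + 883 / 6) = 441000 / 1266989029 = 0.00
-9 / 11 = -0.82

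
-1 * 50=-50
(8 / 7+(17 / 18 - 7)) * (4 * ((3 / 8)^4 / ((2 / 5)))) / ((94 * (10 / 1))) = -5571 / 5390336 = -0.00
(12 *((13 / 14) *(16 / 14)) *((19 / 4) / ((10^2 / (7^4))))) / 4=363.09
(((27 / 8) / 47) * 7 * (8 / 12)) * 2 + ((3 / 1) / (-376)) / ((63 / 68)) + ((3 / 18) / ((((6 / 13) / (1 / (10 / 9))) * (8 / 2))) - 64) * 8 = -10080989 / 19740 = -510.69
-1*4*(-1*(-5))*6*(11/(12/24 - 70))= 2640/139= 18.99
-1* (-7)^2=-49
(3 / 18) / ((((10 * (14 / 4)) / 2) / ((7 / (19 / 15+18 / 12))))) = 0.02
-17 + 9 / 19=-314 / 19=-16.53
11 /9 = 1.22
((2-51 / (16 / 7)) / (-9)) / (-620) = -65 / 17856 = -0.00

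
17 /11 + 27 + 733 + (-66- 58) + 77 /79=554874 /869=638.52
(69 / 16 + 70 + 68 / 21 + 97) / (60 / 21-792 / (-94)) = 2756503 / 178176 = 15.47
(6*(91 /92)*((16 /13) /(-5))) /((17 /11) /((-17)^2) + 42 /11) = -2856 /7475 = -0.38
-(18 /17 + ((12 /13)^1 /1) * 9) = -9.37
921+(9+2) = 932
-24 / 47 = -0.51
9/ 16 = 0.56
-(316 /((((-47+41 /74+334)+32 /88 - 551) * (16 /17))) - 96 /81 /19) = 303521 /226746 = 1.34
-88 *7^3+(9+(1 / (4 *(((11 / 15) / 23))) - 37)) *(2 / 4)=-30194.08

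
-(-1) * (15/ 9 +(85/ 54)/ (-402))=36095/ 21708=1.66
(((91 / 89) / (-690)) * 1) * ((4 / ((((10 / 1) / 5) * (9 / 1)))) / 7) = -13 / 276345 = -0.00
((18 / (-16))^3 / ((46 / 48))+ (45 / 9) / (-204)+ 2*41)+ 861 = 70679519 / 75072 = 941.49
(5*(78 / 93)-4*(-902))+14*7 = 115016 / 31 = 3710.19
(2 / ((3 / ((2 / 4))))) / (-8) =-1 / 24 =-0.04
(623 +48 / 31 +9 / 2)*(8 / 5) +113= 173519 / 155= 1119.48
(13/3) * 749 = 9737/3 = 3245.67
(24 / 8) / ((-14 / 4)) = -6 / 7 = -0.86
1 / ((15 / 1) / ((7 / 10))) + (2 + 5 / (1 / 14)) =10807 / 150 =72.05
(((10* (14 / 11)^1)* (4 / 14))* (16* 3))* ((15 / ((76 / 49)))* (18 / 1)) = 6350400 / 209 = 30384.69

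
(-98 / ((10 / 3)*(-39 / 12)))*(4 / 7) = 336 / 65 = 5.17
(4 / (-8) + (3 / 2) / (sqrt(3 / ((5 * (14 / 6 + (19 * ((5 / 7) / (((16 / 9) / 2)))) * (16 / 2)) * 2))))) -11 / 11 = -3 / 2 + sqrt(45745) / 7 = 29.05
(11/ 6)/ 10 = 11/ 60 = 0.18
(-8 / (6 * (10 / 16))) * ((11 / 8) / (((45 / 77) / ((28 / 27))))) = -94864 / 18225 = -5.21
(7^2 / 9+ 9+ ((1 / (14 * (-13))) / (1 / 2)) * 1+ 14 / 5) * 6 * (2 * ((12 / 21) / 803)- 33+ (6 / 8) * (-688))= -435553061782 / 7672665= -56766.86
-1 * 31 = -31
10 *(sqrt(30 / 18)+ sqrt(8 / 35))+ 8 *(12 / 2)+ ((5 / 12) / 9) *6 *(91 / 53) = 4 *sqrt(70) / 7+ 10 *sqrt(15) / 3+ 46247 / 954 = 66.17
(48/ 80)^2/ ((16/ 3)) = 27/ 400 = 0.07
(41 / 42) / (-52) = -41 / 2184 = -0.02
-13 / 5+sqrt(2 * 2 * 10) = -13 / 5+2 * sqrt(10) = 3.72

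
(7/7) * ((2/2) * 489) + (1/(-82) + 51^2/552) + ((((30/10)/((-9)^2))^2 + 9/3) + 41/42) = 19159099853/38497032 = 497.68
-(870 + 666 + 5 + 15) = -1556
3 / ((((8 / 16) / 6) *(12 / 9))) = 27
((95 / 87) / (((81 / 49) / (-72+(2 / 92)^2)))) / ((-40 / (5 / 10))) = 141838781 / 238583232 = 0.59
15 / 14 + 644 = 9031 / 14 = 645.07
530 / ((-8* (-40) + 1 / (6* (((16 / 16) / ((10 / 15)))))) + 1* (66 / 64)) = 152640 / 92489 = 1.65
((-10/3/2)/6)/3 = -5/54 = -0.09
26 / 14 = 13 / 7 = 1.86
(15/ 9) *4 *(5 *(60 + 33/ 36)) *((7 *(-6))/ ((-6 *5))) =25585/ 9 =2842.78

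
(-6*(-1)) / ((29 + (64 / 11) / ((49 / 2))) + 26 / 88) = 12936 / 63673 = 0.20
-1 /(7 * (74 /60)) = -30 /259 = -0.12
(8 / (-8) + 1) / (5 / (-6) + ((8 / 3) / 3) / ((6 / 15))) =0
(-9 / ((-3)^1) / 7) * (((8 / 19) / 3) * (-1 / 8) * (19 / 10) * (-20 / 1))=2 / 7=0.29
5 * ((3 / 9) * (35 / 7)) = 25 / 3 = 8.33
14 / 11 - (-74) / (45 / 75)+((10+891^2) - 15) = 794000.61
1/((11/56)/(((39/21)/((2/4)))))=208/11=18.91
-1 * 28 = -28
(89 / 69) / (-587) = -89 / 40503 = -0.00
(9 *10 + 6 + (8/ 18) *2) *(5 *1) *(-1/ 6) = -2180/ 27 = -80.74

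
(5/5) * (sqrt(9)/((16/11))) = 33/16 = 2.06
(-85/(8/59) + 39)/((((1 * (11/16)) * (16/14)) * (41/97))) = -3193337/1804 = -1770.14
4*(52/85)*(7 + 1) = 1664/85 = 19.58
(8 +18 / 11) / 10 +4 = 273 / 55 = 4.96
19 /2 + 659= 1337 /2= 668.50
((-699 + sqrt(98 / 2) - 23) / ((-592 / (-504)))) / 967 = -45045 / 71558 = -0.63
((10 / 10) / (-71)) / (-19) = 1 / 1349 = 0.00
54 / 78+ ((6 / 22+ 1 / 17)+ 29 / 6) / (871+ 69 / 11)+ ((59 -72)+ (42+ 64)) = 239790547 / 2559180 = 93.70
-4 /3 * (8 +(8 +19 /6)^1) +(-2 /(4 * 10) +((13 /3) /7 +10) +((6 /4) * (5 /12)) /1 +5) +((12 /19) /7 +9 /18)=-419969 /47880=-8.77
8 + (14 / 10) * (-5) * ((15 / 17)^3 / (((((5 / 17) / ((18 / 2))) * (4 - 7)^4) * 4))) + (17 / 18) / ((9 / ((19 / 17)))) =7.66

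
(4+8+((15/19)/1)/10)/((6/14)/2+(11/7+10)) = 1071/1045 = 1.02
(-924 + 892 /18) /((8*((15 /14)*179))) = -5509 /9666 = -0.57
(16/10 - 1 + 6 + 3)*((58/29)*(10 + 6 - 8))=153.60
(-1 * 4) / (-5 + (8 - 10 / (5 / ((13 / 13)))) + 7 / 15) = -30 / 11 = -2.73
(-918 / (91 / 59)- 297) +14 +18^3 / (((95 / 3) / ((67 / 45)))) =-26107057 / 43225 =-603.98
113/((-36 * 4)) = -113/144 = -0.78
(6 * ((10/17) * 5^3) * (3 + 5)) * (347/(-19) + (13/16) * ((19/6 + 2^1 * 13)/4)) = -56264375/1292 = -43548.28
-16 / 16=-1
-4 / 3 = -1.33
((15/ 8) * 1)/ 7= 15/ 56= 0.27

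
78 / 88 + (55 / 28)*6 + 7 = 19.67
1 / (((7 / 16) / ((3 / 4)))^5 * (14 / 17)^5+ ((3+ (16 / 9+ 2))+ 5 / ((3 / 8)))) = 11040808032 / 222325392337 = 0.05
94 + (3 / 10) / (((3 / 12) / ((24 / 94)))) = 22162 / 235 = 94.31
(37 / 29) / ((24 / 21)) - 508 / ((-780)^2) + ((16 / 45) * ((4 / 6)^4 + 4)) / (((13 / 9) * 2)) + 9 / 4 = 308229031 / 79396200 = 3.88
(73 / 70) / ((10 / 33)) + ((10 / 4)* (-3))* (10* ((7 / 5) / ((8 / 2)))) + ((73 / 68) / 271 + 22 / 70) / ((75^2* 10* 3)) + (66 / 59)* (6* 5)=7670760003113 / 713509125000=10.75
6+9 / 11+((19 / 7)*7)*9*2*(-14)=-52593 / 11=-4781.18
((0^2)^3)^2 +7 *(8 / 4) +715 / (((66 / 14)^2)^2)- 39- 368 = -42213658 / 107811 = -391.55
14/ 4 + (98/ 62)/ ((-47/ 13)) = 8925/ 2914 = 3.06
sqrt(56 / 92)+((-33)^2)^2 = sqrt(322) / 23+1185921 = 1185921.78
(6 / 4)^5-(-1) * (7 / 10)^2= 6467 / 800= 8.08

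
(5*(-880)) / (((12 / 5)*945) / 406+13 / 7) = -893200 / 1511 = -591.13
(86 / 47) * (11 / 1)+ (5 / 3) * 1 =3073 / 141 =21.79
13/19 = 0.68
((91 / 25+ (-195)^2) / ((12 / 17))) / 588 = 4040543 / 44100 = 91.62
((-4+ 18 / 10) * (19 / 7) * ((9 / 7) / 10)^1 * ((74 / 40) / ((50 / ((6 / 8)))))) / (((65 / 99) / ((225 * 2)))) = -186032781 / 12740000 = -14.60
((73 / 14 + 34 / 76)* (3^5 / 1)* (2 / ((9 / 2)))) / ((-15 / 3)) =-81324 / 665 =-122.29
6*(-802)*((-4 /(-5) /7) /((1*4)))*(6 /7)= -28872 /245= -117.84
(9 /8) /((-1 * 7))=-9 /56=-0.16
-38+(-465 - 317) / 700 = -13691 / 350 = -39.12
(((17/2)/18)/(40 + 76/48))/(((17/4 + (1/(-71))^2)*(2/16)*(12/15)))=3427880/128294397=0.03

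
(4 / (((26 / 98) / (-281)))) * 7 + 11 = -385389 / 13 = -29645.31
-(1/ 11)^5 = -1/ 161051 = -0.00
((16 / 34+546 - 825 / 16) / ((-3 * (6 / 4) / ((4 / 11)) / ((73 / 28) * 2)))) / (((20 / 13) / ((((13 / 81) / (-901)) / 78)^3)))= 25549927 / 15826515935225263906176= 0.00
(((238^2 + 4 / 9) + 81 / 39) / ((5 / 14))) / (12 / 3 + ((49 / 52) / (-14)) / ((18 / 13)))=1484592032 / 36985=40140.38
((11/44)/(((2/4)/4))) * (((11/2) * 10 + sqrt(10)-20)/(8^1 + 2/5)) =9.09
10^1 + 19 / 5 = 69 / 5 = 13.80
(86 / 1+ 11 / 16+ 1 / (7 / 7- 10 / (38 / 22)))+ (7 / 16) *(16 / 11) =1395235 / 16016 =87.12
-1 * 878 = -878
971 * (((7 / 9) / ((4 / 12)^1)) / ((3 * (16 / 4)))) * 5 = 33985 / 36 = 944.03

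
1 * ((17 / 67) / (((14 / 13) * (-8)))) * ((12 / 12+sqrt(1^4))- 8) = 663 / 3752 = 0.18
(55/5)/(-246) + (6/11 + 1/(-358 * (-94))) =22800583/45531156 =0.50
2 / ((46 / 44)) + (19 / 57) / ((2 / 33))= 341 / 46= 7.41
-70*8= -560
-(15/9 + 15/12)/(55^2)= -7/7260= -0.00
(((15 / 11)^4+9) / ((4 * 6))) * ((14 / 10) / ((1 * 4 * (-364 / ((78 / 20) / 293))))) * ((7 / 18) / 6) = -70931 / 164728819200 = -0.00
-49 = -49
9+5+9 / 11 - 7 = 86 / 11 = 7.82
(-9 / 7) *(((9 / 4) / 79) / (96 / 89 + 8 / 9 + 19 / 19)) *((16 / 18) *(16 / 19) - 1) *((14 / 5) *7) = 2169909 / 35678770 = 0.06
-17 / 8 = -2.12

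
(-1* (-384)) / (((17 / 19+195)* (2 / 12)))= 21888 / 1861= 11.76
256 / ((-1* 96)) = -8 / 3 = -2.67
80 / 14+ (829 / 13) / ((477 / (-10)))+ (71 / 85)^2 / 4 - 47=-53249624413 / 1254462300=-42.45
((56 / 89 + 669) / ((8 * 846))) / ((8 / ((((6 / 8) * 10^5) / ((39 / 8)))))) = 186240625 / 978822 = 190.27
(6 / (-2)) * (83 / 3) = -83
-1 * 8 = -8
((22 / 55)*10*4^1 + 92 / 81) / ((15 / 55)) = 15268 / 243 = 62.83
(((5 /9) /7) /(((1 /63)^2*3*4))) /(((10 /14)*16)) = 2.30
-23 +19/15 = -326/15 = -21.73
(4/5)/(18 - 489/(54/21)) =-24/5165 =-0.00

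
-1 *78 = -78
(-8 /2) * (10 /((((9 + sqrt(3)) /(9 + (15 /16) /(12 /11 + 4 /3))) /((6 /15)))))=-7209 /416 + 801 * sqrt(3) /416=-13.99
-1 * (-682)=682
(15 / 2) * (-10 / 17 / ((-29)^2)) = -0.01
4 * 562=2248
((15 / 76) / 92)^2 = 225 / 48888064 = 0.00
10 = 10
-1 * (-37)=37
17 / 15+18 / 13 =491 / 195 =2.52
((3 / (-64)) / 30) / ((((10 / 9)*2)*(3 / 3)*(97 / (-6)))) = 0.00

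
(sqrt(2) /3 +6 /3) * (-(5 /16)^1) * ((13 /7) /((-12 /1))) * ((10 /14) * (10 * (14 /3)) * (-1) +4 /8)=-12805 /4032 -12805 * sqrt(2) /24192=-3.92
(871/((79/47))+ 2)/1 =41095/79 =520.19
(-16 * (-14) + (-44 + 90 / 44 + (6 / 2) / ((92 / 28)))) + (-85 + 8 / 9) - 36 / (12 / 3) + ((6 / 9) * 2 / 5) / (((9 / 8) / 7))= 6250819 / 68310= 91.51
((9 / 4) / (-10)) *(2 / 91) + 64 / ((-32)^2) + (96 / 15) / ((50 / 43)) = 1012203 / 182000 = 5.56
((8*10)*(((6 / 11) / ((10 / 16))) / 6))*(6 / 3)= 256 / 11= 23.27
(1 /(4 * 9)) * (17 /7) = 17 /252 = 0.07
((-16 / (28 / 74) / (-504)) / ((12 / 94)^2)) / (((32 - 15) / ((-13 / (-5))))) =1062529 / 1349460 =0.79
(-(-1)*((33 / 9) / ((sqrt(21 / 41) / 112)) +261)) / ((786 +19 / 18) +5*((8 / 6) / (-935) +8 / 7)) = 6149682 / 18679075 +460768*sqrt(861) / 18679075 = 1.05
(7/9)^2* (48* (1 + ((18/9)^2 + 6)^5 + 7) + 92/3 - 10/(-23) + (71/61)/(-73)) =72273095758423/24887817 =2903954.80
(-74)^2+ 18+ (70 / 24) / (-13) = 5493.78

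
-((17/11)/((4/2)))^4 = -83521/234256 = -0.36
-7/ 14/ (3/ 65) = -65/ 6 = -10.83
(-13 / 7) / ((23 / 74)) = -962 / 161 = -5.98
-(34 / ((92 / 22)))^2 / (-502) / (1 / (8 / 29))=139876 / 3850591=0.04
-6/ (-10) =3/ 5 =0.60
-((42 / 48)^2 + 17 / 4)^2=-25.16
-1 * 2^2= -4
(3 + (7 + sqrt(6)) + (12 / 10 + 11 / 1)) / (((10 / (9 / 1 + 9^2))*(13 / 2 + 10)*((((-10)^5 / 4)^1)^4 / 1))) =3*sqrt(6) / 2148437500000000000 + 333 / 10742187500000000000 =0.00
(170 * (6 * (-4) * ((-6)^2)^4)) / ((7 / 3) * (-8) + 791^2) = -10952.93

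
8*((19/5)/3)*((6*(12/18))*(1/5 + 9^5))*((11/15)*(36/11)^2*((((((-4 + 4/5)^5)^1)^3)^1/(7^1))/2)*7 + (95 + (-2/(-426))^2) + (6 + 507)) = -2028142752573275212033071886955072/5711277008056640625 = -355111956522554.55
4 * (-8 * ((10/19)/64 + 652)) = -396421/19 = -20864.26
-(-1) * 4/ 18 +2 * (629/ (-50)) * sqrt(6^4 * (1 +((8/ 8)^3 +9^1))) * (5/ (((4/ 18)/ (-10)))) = 2/ 9 +203796 * sqrt(11) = 675915.09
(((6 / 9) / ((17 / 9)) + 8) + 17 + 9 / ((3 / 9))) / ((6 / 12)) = 1780 / 17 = 104.71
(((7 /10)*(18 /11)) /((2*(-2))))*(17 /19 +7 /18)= -3073 /8360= -0.37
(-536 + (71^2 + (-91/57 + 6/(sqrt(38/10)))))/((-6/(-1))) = sqrt(95)/19 + 128347/171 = 751.08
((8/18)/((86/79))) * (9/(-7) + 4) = 3002/2709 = 1.11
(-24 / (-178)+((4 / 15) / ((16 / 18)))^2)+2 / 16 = 6227 / 17800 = 0.35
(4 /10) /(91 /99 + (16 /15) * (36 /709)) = 140382 /341603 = 0.41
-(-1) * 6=6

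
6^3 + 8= 224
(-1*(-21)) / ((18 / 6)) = 7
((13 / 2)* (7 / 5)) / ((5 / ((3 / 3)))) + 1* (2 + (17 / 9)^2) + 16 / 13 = 453773 / 52650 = 8.62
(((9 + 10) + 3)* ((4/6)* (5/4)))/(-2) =-55/6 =-9.17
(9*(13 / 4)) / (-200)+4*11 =35083 / 800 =43.85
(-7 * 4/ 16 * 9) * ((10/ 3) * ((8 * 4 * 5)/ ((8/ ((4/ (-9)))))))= 1400/ 3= 466.67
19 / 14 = 1.36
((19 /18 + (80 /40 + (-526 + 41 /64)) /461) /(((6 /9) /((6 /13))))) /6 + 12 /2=5.99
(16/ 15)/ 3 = 0.36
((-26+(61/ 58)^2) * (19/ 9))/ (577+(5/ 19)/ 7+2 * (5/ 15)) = -211618561/ 2326246368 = -0.09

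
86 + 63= 149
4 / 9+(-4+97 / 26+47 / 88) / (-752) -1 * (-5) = 42151385 / 7742592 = 5.44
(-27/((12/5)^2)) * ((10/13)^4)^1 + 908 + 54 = 27428807/28561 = 960.36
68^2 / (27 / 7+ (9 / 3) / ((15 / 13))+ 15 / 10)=323680 / 557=581.11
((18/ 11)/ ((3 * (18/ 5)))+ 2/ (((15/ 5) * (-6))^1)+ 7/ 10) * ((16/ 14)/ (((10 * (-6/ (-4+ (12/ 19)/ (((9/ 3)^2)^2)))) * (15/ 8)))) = 12009472/ 399947625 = 0.03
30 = 30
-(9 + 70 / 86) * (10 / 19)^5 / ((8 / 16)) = -84400000 / 106472257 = -0.79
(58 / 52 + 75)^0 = 1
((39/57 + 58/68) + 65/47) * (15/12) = 443305/121448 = 3.65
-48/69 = -16/23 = -0.70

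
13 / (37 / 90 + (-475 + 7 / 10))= -117 / 4265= -0.03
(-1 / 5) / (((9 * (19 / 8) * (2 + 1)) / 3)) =-8 / 855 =-0.01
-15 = -15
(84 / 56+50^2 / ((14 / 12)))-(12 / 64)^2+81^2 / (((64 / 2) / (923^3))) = 288910398705897 / 1792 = 161222320706.42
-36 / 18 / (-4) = 1 / 2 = 0.50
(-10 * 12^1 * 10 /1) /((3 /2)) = -800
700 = 700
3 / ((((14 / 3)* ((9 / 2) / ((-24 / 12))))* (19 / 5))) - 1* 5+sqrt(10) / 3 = -675 / 133+sqrt(10) / 3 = -4.02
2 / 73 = 0.03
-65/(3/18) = -390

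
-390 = -390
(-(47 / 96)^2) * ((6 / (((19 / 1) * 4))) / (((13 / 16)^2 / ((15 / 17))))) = -11045 / 436696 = -0.03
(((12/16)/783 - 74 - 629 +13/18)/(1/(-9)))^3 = 394118206357016233/1560896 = 252494853184.98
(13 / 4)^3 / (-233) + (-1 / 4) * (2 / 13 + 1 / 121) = -4406521 / 23456576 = -0.19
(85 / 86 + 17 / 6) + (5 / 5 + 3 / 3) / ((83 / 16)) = 45047 / 10707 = 4.21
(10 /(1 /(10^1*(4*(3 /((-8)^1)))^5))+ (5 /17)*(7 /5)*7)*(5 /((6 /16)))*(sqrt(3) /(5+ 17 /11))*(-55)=311221075*sqrt(3) /3672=146800.30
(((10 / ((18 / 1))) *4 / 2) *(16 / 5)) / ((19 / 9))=32 / 19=1.68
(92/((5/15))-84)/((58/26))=86.07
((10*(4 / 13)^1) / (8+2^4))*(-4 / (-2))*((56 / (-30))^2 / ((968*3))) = 196 / 637065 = 0.00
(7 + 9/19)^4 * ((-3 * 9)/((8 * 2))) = -686115387/130321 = -5264.81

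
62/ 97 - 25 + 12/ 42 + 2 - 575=-405414/ 679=-597.08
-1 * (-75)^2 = -5625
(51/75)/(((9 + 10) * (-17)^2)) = 1/8075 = 0.00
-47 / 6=-7.83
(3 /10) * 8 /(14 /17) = 102 /35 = 2.91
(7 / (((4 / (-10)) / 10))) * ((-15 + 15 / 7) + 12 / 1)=150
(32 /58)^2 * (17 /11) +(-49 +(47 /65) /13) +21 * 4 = 277710562 /7817095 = 35.53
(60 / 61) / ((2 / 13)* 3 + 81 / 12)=208 / 1525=0.14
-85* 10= -850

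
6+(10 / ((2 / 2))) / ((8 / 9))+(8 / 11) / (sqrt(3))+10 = 8 * sqrt(3) / 33+109 / 4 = 27.67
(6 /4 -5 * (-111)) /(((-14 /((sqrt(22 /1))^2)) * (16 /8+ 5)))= -124.93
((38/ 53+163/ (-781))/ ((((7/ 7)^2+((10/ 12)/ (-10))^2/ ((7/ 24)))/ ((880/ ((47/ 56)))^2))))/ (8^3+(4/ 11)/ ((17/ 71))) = 1062.84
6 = 6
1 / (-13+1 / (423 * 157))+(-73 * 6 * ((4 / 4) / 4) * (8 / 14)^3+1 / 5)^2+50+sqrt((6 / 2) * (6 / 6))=sqrt(3)+1166130552749703 / 2539283073950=460.97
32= 32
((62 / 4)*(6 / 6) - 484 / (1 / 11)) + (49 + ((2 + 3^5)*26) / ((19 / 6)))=-123421 / 38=-3247.92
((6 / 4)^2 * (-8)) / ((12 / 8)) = -12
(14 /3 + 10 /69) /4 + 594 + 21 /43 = 1767416 /2967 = 595.69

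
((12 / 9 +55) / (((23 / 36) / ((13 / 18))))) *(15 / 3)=318.41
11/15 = 0.73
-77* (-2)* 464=71456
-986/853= -1.16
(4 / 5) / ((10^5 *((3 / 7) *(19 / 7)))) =0.00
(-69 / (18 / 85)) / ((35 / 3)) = -391 / 14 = -27.93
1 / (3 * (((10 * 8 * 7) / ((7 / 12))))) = 1 / 2880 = 0.00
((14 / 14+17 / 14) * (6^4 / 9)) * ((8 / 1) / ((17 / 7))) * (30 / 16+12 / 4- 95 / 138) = 1719384 / 391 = 4397.40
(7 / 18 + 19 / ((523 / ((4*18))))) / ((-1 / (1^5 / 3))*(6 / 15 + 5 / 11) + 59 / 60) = -3111350 / 1636467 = -1.90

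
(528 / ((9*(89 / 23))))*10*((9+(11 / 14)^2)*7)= 19076200 / 1869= 10206.63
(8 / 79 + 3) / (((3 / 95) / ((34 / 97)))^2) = 2556060500 / 6689799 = 382.08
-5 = -5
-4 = -4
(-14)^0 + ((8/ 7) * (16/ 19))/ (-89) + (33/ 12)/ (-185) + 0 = 8534453/ 8759380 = 0.97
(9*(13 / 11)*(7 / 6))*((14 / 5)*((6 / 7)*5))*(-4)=-6552 / 11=-595.64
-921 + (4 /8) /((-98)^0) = -1841 /2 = -920.50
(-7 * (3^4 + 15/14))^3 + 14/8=-1516910935/8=-189613866.88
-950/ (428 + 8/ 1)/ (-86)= 475/ 18748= 0.03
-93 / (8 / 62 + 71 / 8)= -23064 / 2233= -10.33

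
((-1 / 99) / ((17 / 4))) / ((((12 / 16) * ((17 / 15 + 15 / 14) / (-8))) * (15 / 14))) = 25088 / 2337687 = 0.01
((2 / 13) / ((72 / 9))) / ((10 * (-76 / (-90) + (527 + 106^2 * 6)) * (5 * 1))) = 9 / 1589885960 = 0.00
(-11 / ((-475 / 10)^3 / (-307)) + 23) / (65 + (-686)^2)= 6564203 / 134510991625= 0.00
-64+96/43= -2656/43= -61.77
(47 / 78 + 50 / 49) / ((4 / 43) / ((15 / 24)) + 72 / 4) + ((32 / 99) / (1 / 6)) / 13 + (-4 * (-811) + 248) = 190964784789 / 54682628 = 3492.24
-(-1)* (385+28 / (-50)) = 9611 / 25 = 384.44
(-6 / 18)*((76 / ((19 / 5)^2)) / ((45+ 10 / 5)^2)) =-100 / 125913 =-0.00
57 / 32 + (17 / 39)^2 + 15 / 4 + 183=9185441 / 48672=188.72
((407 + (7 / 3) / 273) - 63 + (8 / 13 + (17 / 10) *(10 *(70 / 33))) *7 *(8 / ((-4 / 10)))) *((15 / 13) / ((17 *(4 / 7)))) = -215793935 / 379236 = -569.02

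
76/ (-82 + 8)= -38/ 37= -1.03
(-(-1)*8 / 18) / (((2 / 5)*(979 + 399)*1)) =5 / 6201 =0.00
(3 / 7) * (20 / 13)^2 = 1200 / 1183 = 1.01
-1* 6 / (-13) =6 / 13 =0.46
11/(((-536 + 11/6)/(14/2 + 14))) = -1386/3205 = -0.43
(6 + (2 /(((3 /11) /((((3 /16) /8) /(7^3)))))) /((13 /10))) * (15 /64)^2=0.33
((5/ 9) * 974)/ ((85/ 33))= 10714/ 51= 210.08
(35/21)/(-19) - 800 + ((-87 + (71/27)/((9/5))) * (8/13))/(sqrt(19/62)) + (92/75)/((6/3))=-1139251/1425 - 8752 * sqrt(1178)/3159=-894.56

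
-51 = -51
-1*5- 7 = -12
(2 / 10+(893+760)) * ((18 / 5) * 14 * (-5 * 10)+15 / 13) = -54134034 / 13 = -4164156.46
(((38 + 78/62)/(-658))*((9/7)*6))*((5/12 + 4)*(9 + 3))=-1741527/71393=-24.39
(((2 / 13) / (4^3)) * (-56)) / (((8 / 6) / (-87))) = 1827 / 208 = 8.78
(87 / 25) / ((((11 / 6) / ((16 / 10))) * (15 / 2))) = 0.40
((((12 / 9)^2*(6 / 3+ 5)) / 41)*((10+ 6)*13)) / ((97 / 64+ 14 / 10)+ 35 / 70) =7454720 / 403317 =18.48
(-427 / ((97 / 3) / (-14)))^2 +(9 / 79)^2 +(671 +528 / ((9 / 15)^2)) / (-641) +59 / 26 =100357023285668261 / 2935961006862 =34182.00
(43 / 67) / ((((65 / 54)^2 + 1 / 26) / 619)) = 1008997236 / 3777661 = 267.10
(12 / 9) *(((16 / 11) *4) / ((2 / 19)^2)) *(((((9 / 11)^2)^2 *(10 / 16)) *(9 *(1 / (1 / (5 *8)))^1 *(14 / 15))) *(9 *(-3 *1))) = -286496300160 / 161051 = -1778916.62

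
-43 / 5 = -8.60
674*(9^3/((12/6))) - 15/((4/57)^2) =3882033/16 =242627.06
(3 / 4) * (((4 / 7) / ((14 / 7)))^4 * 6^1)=72 / 2401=0.03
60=60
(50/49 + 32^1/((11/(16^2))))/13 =401958/7007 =57.37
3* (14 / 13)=42 / 13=3.23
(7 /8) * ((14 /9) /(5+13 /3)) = 7 /48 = 0.15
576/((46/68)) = 19584/23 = 851.48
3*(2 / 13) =6 / 13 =0.46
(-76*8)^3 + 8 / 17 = -3820847096 / 17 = -224755711.53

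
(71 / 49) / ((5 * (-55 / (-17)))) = 1207 / 13475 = 0.09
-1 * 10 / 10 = -1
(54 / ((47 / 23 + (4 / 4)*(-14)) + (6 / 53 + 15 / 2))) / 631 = -131652 / 6681659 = -0.02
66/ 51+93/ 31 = 73/ 17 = 4.29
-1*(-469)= 469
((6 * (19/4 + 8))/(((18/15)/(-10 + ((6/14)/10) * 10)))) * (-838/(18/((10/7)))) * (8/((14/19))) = 453378950/1029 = 440601.51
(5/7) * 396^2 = 784080/7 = 112011.43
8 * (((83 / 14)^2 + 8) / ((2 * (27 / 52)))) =146588 / 441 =332.40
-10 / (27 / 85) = -850 / 27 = -31.48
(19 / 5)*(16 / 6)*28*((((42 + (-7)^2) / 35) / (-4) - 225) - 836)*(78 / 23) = -587389712 / 575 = -1021547.33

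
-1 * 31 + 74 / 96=-1451 / 48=-30.23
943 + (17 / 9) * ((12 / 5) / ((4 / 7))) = 14264 / 15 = 950.93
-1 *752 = -752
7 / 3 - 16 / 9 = 5 / 9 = 0.56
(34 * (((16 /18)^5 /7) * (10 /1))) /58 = 5570560 /11986947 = 0.46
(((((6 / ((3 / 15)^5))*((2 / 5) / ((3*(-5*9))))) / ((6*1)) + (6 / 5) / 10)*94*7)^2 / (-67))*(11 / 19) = -181248329644844 / 580010625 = -312491.40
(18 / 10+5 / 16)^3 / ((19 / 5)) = 2.48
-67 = -67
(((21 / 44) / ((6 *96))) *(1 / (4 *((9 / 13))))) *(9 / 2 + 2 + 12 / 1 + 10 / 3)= 11921 / 1824768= 0.01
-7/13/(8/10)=-35/52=-0.67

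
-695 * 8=-5560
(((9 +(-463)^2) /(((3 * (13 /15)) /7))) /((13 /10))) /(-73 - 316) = -75032300 /65741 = -1141.33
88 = 88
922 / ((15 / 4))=245.87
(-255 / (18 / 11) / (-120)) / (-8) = -0.16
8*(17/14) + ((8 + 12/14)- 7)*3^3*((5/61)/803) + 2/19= 64005143/6514739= 9.82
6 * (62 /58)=186 /29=6.41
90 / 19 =4.74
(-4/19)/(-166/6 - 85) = 6/3211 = 0.00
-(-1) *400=400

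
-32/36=-8/9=-0.89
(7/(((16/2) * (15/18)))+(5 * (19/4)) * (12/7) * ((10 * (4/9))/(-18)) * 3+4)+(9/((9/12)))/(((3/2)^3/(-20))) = -96.22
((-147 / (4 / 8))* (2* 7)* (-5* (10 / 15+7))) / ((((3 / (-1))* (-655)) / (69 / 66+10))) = 1278018 / 1441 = 886.90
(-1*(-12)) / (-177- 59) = -3 / 59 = -0.05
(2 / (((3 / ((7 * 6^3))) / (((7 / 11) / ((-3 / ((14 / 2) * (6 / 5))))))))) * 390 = -700468.36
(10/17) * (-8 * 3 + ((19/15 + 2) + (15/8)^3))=-108607/13056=-8.32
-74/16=-37/8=-4.62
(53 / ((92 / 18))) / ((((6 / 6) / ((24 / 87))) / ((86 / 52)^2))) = 7.82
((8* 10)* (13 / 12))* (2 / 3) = 520 / 9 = 57.78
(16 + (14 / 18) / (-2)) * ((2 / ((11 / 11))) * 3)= 281 / 3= 93.67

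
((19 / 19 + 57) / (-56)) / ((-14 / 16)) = 58 / 49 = 1.18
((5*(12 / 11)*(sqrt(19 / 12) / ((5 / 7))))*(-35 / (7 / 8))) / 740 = -28*sqrt(57) / 407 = -0.52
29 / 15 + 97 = 1484 / 15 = 98.93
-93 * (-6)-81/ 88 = 49023/ 88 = 557.08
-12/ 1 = -12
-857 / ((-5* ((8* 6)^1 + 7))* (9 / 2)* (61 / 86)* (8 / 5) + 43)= 36851 / 58541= 0.63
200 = 200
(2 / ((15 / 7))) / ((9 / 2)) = 28 / 135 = 0.21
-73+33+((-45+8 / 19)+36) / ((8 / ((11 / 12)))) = -74753 / 1824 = -40.98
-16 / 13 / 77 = -16 / 1001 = -0.02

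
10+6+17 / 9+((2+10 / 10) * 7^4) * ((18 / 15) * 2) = 778729 / 45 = 17305.09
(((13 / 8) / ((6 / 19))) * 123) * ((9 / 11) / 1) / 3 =30381 / 176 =172.62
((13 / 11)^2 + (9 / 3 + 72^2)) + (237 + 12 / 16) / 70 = 175897951 / 33880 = 5191.79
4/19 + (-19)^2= 6863/19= 361.21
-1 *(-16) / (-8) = -2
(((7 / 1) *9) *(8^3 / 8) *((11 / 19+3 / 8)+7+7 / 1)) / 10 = 572796 / 95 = 6029.43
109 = 109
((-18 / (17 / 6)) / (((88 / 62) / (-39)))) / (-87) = -10881 / 5423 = -2.01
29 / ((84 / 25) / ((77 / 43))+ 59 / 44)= 31900 / 3539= 9.01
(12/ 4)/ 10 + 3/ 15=1/ 2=0.50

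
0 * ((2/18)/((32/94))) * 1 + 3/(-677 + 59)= -1/206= -0.00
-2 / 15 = -0.13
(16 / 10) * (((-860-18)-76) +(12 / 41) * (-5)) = -313392 / 205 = -1528.74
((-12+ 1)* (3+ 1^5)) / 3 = -14.67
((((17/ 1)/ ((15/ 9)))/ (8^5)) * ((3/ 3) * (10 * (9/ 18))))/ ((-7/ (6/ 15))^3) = -0.00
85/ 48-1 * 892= -42731/ 48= -890.23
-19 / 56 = -0.34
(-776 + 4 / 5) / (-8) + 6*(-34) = -107.10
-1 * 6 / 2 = -3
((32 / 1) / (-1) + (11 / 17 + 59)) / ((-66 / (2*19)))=-8930 / 561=-15.92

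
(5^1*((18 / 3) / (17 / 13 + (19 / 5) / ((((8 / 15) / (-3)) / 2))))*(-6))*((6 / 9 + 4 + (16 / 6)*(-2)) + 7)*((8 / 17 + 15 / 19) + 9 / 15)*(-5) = -1874496 / 7327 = -255.83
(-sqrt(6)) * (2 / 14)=-sqrt(6) / 7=-0.35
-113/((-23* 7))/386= 113/62146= 0.00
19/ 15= 1.27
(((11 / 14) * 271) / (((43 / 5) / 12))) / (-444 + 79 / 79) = -89430 / 133343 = -0.67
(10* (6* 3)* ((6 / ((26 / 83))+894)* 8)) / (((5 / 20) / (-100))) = -6837696000 / 13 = -525976615.38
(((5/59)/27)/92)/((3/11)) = 0.00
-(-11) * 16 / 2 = 88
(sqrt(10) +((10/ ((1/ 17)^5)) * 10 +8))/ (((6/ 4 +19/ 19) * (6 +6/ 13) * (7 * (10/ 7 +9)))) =13 * sqrt(10)/ 15330 +922907102/ 7665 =120405.36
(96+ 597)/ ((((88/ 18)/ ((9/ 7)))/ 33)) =24057/ 4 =6014.25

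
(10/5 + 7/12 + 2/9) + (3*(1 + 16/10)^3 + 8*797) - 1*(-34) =29094901/4500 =6465.53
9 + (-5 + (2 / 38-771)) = -14572 / 19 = -766.95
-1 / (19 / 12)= -12 / 19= -0.63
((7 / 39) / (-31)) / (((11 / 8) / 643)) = -36008 / 13299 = -2.71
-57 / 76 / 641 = -3 / 2564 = -0.00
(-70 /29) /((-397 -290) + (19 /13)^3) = 2197 /622456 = 0.00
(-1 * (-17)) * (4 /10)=34 /5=6.80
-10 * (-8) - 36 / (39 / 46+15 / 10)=194 / 3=64.67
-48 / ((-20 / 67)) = 804 / 5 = 160.80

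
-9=-9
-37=-37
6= 6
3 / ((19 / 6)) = 18 / 19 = 0.95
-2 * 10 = -20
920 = 920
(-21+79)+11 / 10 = 591 / 10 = 59.10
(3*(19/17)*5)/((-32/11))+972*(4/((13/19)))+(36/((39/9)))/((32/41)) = 40220889/7072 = 5687.34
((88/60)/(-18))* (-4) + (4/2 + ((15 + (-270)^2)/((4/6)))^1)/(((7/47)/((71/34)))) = 98545351699/64260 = 1533541.11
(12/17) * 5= 60/17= 3.53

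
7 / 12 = 0.58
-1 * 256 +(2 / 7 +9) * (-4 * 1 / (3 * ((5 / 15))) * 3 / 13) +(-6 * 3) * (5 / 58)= -54023 / 203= -266.12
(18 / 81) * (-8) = -16 / 9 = -1.78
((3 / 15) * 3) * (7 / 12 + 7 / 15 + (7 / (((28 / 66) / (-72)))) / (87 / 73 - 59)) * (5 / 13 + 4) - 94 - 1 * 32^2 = -58215979 / 54860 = -1061.17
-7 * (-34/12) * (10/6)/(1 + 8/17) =22.48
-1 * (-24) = 24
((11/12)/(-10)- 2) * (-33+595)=-70531/60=-1175.52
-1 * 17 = -17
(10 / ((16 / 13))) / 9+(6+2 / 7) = 3623 / 504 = 7.19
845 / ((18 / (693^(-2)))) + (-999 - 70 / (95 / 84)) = -174246807619 / 164245158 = -1060.89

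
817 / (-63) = -817 / 63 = -12.97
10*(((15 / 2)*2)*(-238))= -35700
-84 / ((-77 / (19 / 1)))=228 / 11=20.73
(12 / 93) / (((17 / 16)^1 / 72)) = 4608 / 527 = 8.74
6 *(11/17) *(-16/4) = -264/17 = -15.53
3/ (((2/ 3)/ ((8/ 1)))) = 36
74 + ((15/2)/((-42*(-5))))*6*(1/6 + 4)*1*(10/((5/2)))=543/7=77.57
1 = 1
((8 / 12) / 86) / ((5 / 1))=1 / 645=0.00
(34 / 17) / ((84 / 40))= 20 / 21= 0.95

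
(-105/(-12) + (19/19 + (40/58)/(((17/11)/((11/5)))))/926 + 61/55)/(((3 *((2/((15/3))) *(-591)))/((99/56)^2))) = -49024922859/1128132673024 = -0.04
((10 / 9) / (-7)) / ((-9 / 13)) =130 / 567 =0.23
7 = 7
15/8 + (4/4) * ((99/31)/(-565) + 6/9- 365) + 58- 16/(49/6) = -6311594129/20597640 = -306.42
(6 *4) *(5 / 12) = 10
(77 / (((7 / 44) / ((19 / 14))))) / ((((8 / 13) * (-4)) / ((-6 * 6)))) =268983 / 28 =9606.54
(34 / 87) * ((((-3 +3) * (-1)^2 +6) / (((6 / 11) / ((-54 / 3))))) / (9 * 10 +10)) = -561 / 725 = -0.77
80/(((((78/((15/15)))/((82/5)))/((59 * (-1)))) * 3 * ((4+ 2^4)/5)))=-9676/117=-82.70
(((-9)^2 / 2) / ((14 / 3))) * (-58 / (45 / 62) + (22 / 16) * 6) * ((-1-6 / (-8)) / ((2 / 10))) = 777.40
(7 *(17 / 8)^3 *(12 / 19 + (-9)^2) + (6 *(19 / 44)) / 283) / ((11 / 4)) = 166049070081 / 83278976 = 1993.89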